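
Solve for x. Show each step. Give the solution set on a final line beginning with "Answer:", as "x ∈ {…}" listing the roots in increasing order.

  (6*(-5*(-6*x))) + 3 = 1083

Step 1. [(6*(-5*(-6*x))) + 3 = 1083] the outer +3 inverts by subtracting 3. So sub: 6*(-5*(-6*x)) = 1080.
Step 2. [6*(-5*(-6*x)) = 1080] divide by the outer 6 ⇒ div: -5*(-6*x) = 180.
Step 3. [-5*(-6*x) = 180] -5 out front; divide by -5, so div: -6*x = -36.
Step 4. [-6*x = -36] divide by the outer -6. So div: x = 6.

Answer: x ∈ {6}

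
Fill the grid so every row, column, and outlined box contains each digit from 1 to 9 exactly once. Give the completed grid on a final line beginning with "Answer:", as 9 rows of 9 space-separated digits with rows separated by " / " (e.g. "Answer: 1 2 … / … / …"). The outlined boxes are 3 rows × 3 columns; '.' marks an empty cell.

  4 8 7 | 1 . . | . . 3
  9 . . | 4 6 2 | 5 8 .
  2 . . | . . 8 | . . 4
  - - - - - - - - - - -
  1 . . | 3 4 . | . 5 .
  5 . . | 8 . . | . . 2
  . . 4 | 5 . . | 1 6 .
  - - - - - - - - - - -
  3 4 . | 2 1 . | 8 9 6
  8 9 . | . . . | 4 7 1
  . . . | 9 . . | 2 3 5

Step 1. [r6c1∈{7}] r6c1 has the single candidate 7 ⇒ r6c1=7.
Step 2. [r6c6∈{9}] nothing but 9 survives at r6c6, so r6c6=9.
Step 3. [r3c5∈{3,5,7,9}] box 2 places 3 nowhere but r3c5 ⇒ r3c5=3.
Step 4. [r3c7∈{6,7,9}] across row 3, 9 lands solely at r3c7, so r3c7=9.
Step 5. [r7c6∈{5,7}] in row 7, 7 fits only at r7c6, so r7c6=7.
Step 6. [r4c6∈{6}] r4c6's peers cover all but 6, so r4c6=6.
Step 7. [r6c2∈{2,3}] r6c2 is the only open cell in row 6 admitting 3. So r6c2=3.
Step 8. [r2c2∈{1}] r2c2's peers cover all but 1 ⇒ r2c2=1.
Step 9. [r4c9∈{7,8,9}] across col 9, 9 lands solely at r4c9 ⇒ r4c9=9.
Step 10. [r8c5∈{5}] nothing but 5 survives at r8c5, so r8c5=5.
Step 11. [r5c2∈{6}] r5c2 is down to just 6, so r5c2=6.
Step 12. [r3c3∈{5,6}] 6 has one home in row 3: r3c3. So r3c3=6.
Step 13. [r4c3∈{2,8}] across row 4, 8 lands solely at r4c3, so r4c3=8.
Step 14. [r5c7∈{3,7}] 3 has one home in row 5: r5c7. So r5c7=3.
Step 15. [r3c4∈{7}] r3c4's peers cover all but 7 ⇒ r3c4=7.
Step 16. [r1c7∈{6}] only 6 remains possible at r1c7 ⇒ r1c7=6.
Step 17. [r8c3∈{2}] r8c3 is down to just 2, so r8c3=2.
Step 18. [r9c2∈{7}] r9c2 is down to just 7, so r9c2=7.
Step 19. [r1c8∈{2}] nothing but 2 survives at r1c8. So r1c8=2.
Step 20. [r5c5∈{7}] r5c5's peers cover all but 7. So r5c5=7.
Step 21. [r9c6∈{4}] r9c6's peers cover all but 4. So r9c6=4.
Step 22. [r5c3∈{9}] r5c3's peers cover all but 9, so r5c3=9.
Step 23. [r9c3∈{1}] only 1 remains possible at r9c3, so r9c3=1.
Step 24. [r3c2∈{5}] only 5 remains possible at r3c2 ⇒ r3c2=5.
Step 25. [r6c5∈{2}] r6c5's peers cover all but 2 ⇒ r6c5=2.
Step 26. [r5c6∈{1}] r5c6's peers cover all but 1 ⇒ r5c6=1.
Step 27. [r8c4∈{6}] r8c4 has the single candidate 6 ⇒ r8c4=6.
Step 28. [r1c5∈{9}] r1c5 is down to just 9. So r1c5=9.
Step 29. [r2c3∈{3}] nothing but 3 survives at r2c3. So r2c3=3.
Step 30. [r1c6∈{5}] r1c6 has the single candidate 5. So r1c6=5.
Step 31. [r4c2∈{2}] only 2 remains possible at r4c2. So r4c2=2.
Step 32. [r3c8∈{1}] r3c8 is down to just 1, so r3c8=1.
Step 33. [r8c6∈{3}] r8c6 is down to just 3. So r8c6=3.
Step 34. [r5c8∈{4}] nothing but 4 survives at r5c8. So r5c8=4.
Step 35. [r9c1∈{6}] r9c1 is down to just 6, so r9c1=6.
Step 36. [r4c7∈{7}] r4c7's peers cover all but 7 ⇒ r4c7=7.
Step 37. [r9c5∈{8}] r9c5 has the single candidate 8 ⇒ r9c5=8.
Step 38. [r6c9∈{8}] nothing but 8 survives at r6c9, so r6c9=8.
Step 39. [r7c3∈{5}] r7c3 has the single candidate 5 ⇒ r7c3=5.
Step 40. [r2c9∈{7}] r2c9 has the single candidate 7, so r2c9=7.

Answer: 4 8 7 1 9 5 6 2 3 / 9 1 3 4 6 2 5 8 7 / 2 5 6 7 3 8 9 1 4 / 1 2 8 3 4 6 7 5 9 / 5 6 9 8 7 1 3 4 2 / 7 3 4 5 2 9 1 6 8 / 3 4 5 2 1 7 8 9 6 / 8 9 2 6 5 3 4 7 1 / 6 7 1 9 8 4 2 3 5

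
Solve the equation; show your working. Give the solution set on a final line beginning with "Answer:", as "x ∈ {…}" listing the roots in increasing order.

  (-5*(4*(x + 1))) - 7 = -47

Step 1. [(-5*(4*(x + 1))) - 7 = -47] 7 comes off first (add 7) ⇒ sub: -5*(4*(x + 1)) = -40.
Step 2. [-5*(4*(x + 1)) = -40] -5·(inner) — divide through by -5 ⇒ div: 4*(x + 1) = 8.
Step 3. [4*(x + 1) = 8] 4·(inner) — divide through by 4 ⇒ div: x + 1 = 2.
Step 4. [x + 1 = 2] subtract 1: x sits inside (… + 1) ⇒ sub: x = 1.

Answer: x ∈ {1}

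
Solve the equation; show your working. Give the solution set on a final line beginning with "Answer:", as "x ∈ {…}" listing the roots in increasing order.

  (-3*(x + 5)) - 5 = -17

Step 1. [(-3*(x + 5)) - 5 = -17] -5 is outermost — add 5 both sides ⇒ sub: -3*(x + 5) = -12.
Step 2. [-3*(x + 5) = -12] LHS = -3·(…); ÷-3 both sides ⇒ div: x + 5 = 4.
Step 3. [x + 5 = 4] the outer +5 inverts by subtracting 5, so sub: x = -1.

Answer: x ∈ {-1}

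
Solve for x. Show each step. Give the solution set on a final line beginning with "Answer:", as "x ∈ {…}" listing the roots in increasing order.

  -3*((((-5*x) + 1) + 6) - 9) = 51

Step 1. [-3*((((-5*x) + 1) + 6) - 9) = 51] -3·(inner) — divide through by -3. So div: (((-5*x) + 1) + 6) - 9 = -17.
Step 2. [(((-5*x) + 1) + 6) - 9 = -17] the outer -9 inverts by adding 9. So sub: ((-5*x) + 1) + 6 = -8.
Step 3. [((-5*x) + 1) + 6 = -8] the outer +6 inverts by subtracting 6 ⇒ sub: (-5*x) + 1 = -14.
Step 4. [(-5*x) + 1 = -14] peel the +1: subtract 1 from each side. So sub: -5*x = -15.
Step 5. [-5*x = -15] LHS = -5·(…); ÷-5 both sides ⇒ div: x = 3.

Answer: x ∈ {3}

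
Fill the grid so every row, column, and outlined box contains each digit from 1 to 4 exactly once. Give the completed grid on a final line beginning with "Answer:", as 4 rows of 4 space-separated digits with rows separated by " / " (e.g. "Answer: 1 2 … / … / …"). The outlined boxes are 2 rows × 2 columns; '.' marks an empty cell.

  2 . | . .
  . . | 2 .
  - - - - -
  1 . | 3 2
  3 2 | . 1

Step 1. [r2c1∈{4}] r2c1's peers cover all but 4, so r2c1=4.
Step 2. [r1c3∈{1,4}] across col 3, 1 lands solely at r1c3. So r1c3=1.
Step 3. [r1c2∈{3}] r1c2 is down to just 3 ⇒ r1c2=3.
Step 4. [r2c2∈{1}] r2c2 is down to just 1, so r2c2=1.
Step 5. [r1c4∈{4}] r1c4's peers cover all but 4, so r1c4=4.
Step 6. [r3c2∈{4}] nothing but 4 survives at r3c2, so r3c2=4.
Step 7. [r2c4∈{3}] r2c4 has the single candidate 3 ⇒ r2c4=3.
Step 8. [r4c3∈{4}] r4c3 has the single candidate 4. So r4c3=4.

Answer: 2 3 1 4 / 4 1 2 3 / 1 4 3 2 / 3 2 4 1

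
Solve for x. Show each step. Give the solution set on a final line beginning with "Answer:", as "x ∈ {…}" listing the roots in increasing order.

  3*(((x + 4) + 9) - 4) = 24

Step 1. [3*(((x + 4) + 9) - 4) = 24] leading coefficient 3: divide by 3, so div: ((x + 4) + 9) - 4 = 8.
Step 2. [((x + 4) + 9) - 4 = 8] the outer -4 inverts by adding 4, so sub: (x + 4) + 9 = 12.
Step 3. [(x + 4) + 9 = 12] the outer +9 inverts by subtracting 9. So sub: x + 4 = 3.
Step 4. [x + 4 = 3] 4 comes off first (subtract 4). So sub: x = -1.

Answer: x ∈ {-1}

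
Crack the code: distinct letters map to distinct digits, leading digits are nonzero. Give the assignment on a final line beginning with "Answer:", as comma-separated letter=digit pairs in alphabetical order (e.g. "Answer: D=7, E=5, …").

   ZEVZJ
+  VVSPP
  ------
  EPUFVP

Step 1. [E] the sum has 6 digits but both addends have 5; that extra leading digit E is the final carry, namely 1, so E=1.
Step 2. [col 1: J + P ≡ P (mod 10)] column 1 reads J+P+carry(0)=P with nothing yet; with digits 1 already taken and all letters distinct, the only value for J is 0. So J=0.
Step 3. [col 1: J + P ≡ P (mod 10)] column 1 (J + P ≡ P (mod 10), carry-in 0) doesn't pin P yet; pick P=2 and continue, so P=2.
Step 4. [col 2: Z + P ≡ V (mod 10)] no forcing yet in column 2 (carry-in 0); V=7 is free and consistent — try it ⇒ V=7.
Step 5. [col 2: Z + P ≡ V (mod 10)] from column 2 (P=2, V=7, carry-in 0, digits 0,1,2,7 already taken and all letters distinct): Z must equal 5 ⇒ Z=5.
Step 6. [col 3: V + S ≡ F (mod 10)] S=6 is one option consistent with column 3 (V + S ≡ F (mod 10), carry-in 0) — take it, so S=6.
Step 7. [col 3: V + S ≡ F (mod 10)] from column 3 (V=7, S=6, carry-in 0, digits 0,1,2,5,6,7 already taken and all letters distinct): F must equal 3. So F=3.
Step 8. [col 4: E + V ≡ U (mod 10)] column 4 reads E+V+carry(1)=U with E=1, V=7; with digits 0,1,2,3,5,6,7 already taken and all letters distinct, the only value for U is 9 ⇒ U=9.

Answer: E=1, F=3, J=0, P=2, S=6, U=9, V=7, Z=5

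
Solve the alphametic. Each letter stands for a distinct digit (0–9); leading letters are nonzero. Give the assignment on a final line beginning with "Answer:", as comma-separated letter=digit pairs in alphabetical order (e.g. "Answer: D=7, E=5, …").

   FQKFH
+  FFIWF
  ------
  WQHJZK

Step 1. [W] adding two 5-digit numbers gives at most 5+1 digits, and here it does — W is that final carry and must be 1. So W=1.
Step 2. [col 1: H + F ≡ K (mod 10)] column 1 (H + F ≡ K (mod 10), carry-in 0) doesn't pin K yet; pick K=3 and continue. So K=3.
Step 3. [col 1: H + F ≡ K (mod 10)] column 1 (H + F ≡ K (mod 10), carry-in 0) doesn't pin H yet; pick H=5 and continue ⇒ H=5.
Step 4. [col 1: H + F ≡ K (mod 10)] in column 1 we have H+F≡K with carry-in 0; given H=5, K=3 and digits 1,3,5 already taken and all letters distinct, that pins F to 8. So F=8.
Step 5. [col 2: F + W ≡ Z (mod 10)] from column 2 (F=8, W=1, carry-in 1, digits 1,3,5,8 already taken and all letters distinct): Z must equal 0. So Z=0.
Step 6. [col 3: K + I ≡ J (mod 10)] column 3: given K=3, carry-in 1, and digits 0,1,3,5,8 already taken and all letters distinct, K+I≡J (mod 10) forces I=2. So I=2.
Step 7. [col 3: K + I ≡ J (mod 10)] from column 3 (K=3, I=2, carry-in 1, digits 0,1,2,3,5,8 already taken and all letters distinct): J must equal 6 ⇒ J=6.
Step 8. [col 4: Q + F ≡ H (mod 10)] column 4 reads Q+F+carry(0)=H with F=8, H=5; with digits 0,1,2,3,5,6,8 already taken and all letters distinct, the only value for Q is 7. So Q=7.

Answer: F=8, H=5, I=2, J=6, K=3, Q=7, W=1, Z=0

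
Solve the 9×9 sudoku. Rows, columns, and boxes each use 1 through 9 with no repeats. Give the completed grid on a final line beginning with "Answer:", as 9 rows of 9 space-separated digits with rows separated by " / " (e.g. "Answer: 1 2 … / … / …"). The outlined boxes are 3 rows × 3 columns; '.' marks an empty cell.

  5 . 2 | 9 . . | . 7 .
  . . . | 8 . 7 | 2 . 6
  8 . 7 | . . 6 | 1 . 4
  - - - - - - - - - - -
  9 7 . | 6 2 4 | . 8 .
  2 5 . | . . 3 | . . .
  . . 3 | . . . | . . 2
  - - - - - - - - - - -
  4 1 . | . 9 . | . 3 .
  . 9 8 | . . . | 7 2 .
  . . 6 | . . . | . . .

Step 1. [r3c2∈{3}] r3c2 is down to just 3 ⇒ r3c2=3.
Step 2. [r2c5∈{1,3,4,5}] row 2 places 3 nowhere but r2c5 ⇒ r2c5=3.
Step 3. [r7c4∈{2,5,7}] in row 7, 7 fits only at r7c4 ⇒ r7c4=7.
Step 4. [r5c4∈{1}] nothing but 1 survives at r5c4. So r5c4=1.
Step 5. [r6c4∈{5}] nothing but 5 survives at r6c4, so r6c4=5.
Step 6. [r3c8∈{5,9}] in row 3, 9 fits only at r3c8 ⇒ r3c8=9.
Step 7. [r6c2∈{4,6,8}] in col 2, 8 fits only at r6c2 ⇒ r6c2=8.
Step 8. [r7c6∈{2,5,8}] row 7 places 2 nowhere but r7c6, so r7c6=2.
Step 9. [r9c6∈{1,5,8}] 8 has one home in col 6: r9c6. So r9c6=8.
Step 10. [r8c6∈{1,5}] r8c6 is the only open cell in col 6 admitting 5 ⇒ r8c6=5.
Step 11. [r8c9∈{1}] only 1 remains possible at r8c9. So r8c9=1.
Step 12. [r1c5∈{1,4}] in box 2, 4 fits only at r1c5. So r1c5=4.
Step 13. [r7c7∈{5,6,8}] in row 7, 6 fits only at r7c7, so r7c7=6.
Step 14. [r6c8∈{1,4,6}] col 8 places 1 nowhere but r6c8, so r6c8=1.
Step 15. [r6c7∈{4,9}] in row 6, 4 fits only at r6c7 ⇒ r6c7=4.
Step 16. [r5c7∈{9}] only 9 remains possible at r5c7 ⇒ r5c7=9.
Step 17. [r9c7∈{5}] r9c7's peers cover all but 5, so r9c7=5.
Step 18. [r8c1∈{3}] r8c1's peers cover all but 3. So r8c1=3.
Step 19. [r1c7∈{3,8}] across col 7, 8 lands solely at r1c7 ⇒ r1c7=8.
Step 20. [r2c3∈{1,4,9}] in row 2, 9 fits only at r2c3 ⇒ r2c3=9.
Step 21. [r5c9∈{7}] r5c9 is down to just 7, so r5c9=7.
Step 22. [r4c9∈{3,5}] r4c9 is the only open cell in row 4 admitting 5 ⇒ r4c9=5.
Step 23. [r9c8∈{4}] only 4 remains possible at r9c8, so r9c8=4.
Step 24. [r5c8∈{6}] only 6 remains possible at r5c8, so r5c8=6.
Step 25. [r4c3∈{1}] r4c3's peers cover all but 1. So r4c3=1.
Step 26. [r9c1∈{7}] r9c1 is down to just 7, so r9c1=7.
Step 27. [r2c8∈{5}] only 5 remains possible at r2c8 ⇒ r2c8=5.
Step 28. [r2c2∈{4}] r2c2 is down to just 4. So r2c2=4.
Step 29. [r1c9∈{3}] r1c9's peers cover all but 3 ⇒ r1c9=3.
Step 30. [r9c5∈{1}] r9c5's peers cover all but 1. So r9c5=1.
Step 31. [r7c3∈{5}] r7c3's peers cover all but 5. So r7c3=5.
Step 32. [r4c7∈{3}] r4c7's peers cover all but 3. So r4c7=3.
Step 33. [r3c5∈{5}] r3c5 has the single candidate 5. So r3c5=5.
Step 34. [r5c3∈{4}] r5c3's peers cover all but 4. So r5c3=4.
Step 35. [r9c2∈{2}] r9c2 has the single candidate 2, so r9c2=2.
Step 36. [r6c1∈{6}] r6c1 has the single candidate 6. So r6c1=6.
Step 37. [r7c9∈{8}] r7c9's peers cover all but 8 ⇒ r7c9=8.
Step 38. [r8c5∈{6}] only 6 remains possible at r8c5 ⇒ r8c5=6.
Step 39. [r9c4∈{3}] r9c4's peers cover all but 3, so r9c4=3.
Step 40. [r1c6∈{1}] r1c6 is down to just 1 ⇒ r1c6=1.
Step 41. [r6c6∈{9}] only 9 remains possible at r6c6. So r6c6=9.
Step 42. [r8c4∈{4}] only 4 remains possible at r8c4. So r8c4=4.
Step 43. [r1c2∈{6}] r1c2's peers cover all but 6 ⇒ r1c2=6.
Step 44. [r5c5∈{8}] r5c5 has the single candidate 8 ⇒ r5c5=8.
Step 45. [r2c1∈{1}] r2c1 has the single candidate 1 ⇒ r2c1=1.
Step 46. [r6c5∈{7}] r6c5 has the single candidate 7. So r6c5=7.
Step 47. [r9c9∈{9}] r9c9's peers cover all but 9. So r9c9=9.
Step 48. [r3c4∈{2}] r3c4 has the single candidate 2, so r3c4=2.

Answer: 5 6 2 9 4 1 8 7 3 / 1 4 9 8 3 7 2 5 6 / 8 3 7 2 5 6 1 9 4 / 9 7 1 6 2 4 3 8 5 / 2 5 4 1 8 3 9 6 7 / 6 8 3 5 7 9 4 1 2 / 4 1 5 7 9 2 6 3 8 / 3 9 8 4 6 5 7 2 1 / 7 2 6 3 1 8 5 4 9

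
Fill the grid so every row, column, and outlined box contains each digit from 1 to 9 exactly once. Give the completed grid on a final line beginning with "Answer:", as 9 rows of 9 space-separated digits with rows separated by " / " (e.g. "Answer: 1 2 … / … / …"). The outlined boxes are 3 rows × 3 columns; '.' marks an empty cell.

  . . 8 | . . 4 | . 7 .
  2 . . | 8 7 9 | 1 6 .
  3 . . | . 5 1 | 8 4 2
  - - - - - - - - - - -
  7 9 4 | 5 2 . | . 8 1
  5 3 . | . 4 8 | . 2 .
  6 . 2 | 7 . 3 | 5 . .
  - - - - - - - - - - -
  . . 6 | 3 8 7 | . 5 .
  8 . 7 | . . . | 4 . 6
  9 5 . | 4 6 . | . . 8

Step 1. [r6c8∈{9}] r6c8's peers cover all but 9, so r6c8=9.
Step 2. [r8c8∈{1,3}] r8c8 is the only open cell in row 8 admitting 3, so r8c8=3.
Step 3. [r1c9∈{3,5,9}] across row 1, 5 lands solely at r1c9. So r1c9=5.
Step 4. [r3c4∈{6}] r3c4's peers cover all but 6, so r3c4=6.
Step 5. [r9c6∈{2}] nothing but 2 survives at r9c6. So r9c6=2.
Step 6. [r5c3∈{1}] r5c3 has the single candidate 1, so r5c3=1.
Step 7. [r8c4∈{1,9}] across col 4, 1 lands solely at r8c4. So r8c4=1.
Step 8. [r1c7∈{3,9}] r1c7 is the only open cell in row 1 admitting 9 ⇒ r1c7=9.
Step 9. [r7c1∈{1,4}] in col 1, 4 fits only at r7c1, so r7c1=4.
Step 10. [r7c2∈{1,2}] in row 7, 1 fits only at r7c2, so r7c2=1.
Step 11. [r5c7∈{6,7}] in row 5, 6 fits only at r5c7 ⇒ r5c7=6.
Step 12. [r1c5∈{3}] r1c5's peers cover all but 3, so r1c5=3.
Step 13. [r1c4∈{2}] r1c4's peers cover all but 2, so r1c4=2.
Step 14. [r9c7∈{7}] only 7 remains possible at r9c7. So r9c7=7.
Step 15. [r4c7∈{3}] r4c7 has the single candidate 3. So r4c7=3.
Step 16. [r6c9∈{4}] r6c9's peers cover all but 4, so r6c9=4.
Step 17. [r1c1∈{1}] r1c1 has the single candidate 1 ⇒ r1c1=1.
Step 18. [r3c3∈{9}] r3c3 is down to just 9 ⇒ r3c3=9.
Step 19. [r1c2∈{6}] r1c2 has the single candidate 6. So r1c2=6.
Step 20. [r9c3∈{3}] only 3 remains possible at r9c3, so r9c3=3.
Step 21. [r2c3∈{5}] nothing but 5 survives at r2c3. So r2c3=5.
Step 22. [r8c5∈{9}] r8c5 has the single candidate 9, so r8c5=9.
Step 23. [r2c9∈{3}] only 3 remains possible at r2c9. So r2c9=3.
Step 24. [r7c7∈{2}] r7c7's peers cover all but 2 ⇒ r7c7=2.
Step 25. [r3c2∈{7}] r3c2 is down to just 7 ⇒ r3c2=7.
Step 26. [r9c8∈{1}] only 1 remains possible at r9c8, so r9c8=1.
Step 27. [r4c6∈{6}] only 6 remains possible at r4c6. So r4c6=6.
Step 28. [r7c9∈{9}] r7c9 is down to just 9 ⇒ r7c9=9.
Step 29. [r5c9∈{7}] r5c9 is down to just 7 ⇒ r5c9=7.
Step 30. [r8c2∈{2}] only 2 remains possible at r8c2 ⇒ r8c2=2.
Step 31. [r8c6∈{5}] nothing but 5 survives at r8c6. So r8c6=5.
Step 32. [r5c4∈{9}] r5c4's peers cover all but 9, so r5c4=9.
Step 33. [r2c2∈{4}] r2c2's peers cover all but 4, so r2c2=4.
Step 34. [r6c5∈{1}] only 1 remains possible at r6c5, so r6c5=1.
Step 35. [r6c2∈{8}] only 8 remains possible at r6c2, so r6c2=8.

Answer: 1 6 8 2 3 4 9 7 5 / 2 4 5 8 7 9 1 6 3 / 3 7 9 6 5 1 8 4 2 / 7 9 4 5 2 6 3 8 1 / 5 3 1 9 4 8 6 2 7 / 6 8 2 7 1 3 5 9 4 / 4 1 6 3 8 7 2 5 9 / 8 2 7 1 9 5 4 3 6 / 9 5 3 4 6 2 7 1 8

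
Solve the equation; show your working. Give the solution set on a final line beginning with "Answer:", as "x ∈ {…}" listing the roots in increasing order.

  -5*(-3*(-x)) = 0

Step 1. [-5*(-3*(-x)) = 0] leading coefficient -5: divide by -5 ⇒ div: -3*(-x) = 0.
Step 2. [-3*(-x) = 0] -3·(inner) — divide through by -3, so div: -x = 0.
Step 3. [-x = 0] leading − — multiply by −1, so neg: x = 0.

Answer: x ∈ {0}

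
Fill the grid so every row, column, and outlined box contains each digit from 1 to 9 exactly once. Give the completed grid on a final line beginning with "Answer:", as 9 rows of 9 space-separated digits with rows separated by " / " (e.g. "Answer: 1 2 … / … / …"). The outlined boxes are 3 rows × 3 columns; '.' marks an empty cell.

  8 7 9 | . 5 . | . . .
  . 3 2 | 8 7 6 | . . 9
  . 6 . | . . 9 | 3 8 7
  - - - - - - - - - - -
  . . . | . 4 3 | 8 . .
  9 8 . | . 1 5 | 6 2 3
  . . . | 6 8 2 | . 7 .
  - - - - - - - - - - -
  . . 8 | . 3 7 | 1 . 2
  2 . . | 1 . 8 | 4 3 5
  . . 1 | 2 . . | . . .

Step 1. [r3c1∈{1,4,5}] across row 3, 1 lands solely at r3c1 ⇒ r3c1=1.
Step 2. [r6c9∈{1,4}] box 6 places 4 nowhere but r6c9. So r6c9=4.
Step 3. [r9c1∈{3,4,5,6,7}] 3 has one home in row 9: r9c1. So r9c1=3.
Step 4. [r6c1∈{5}] only 5 remains possible at r6c1, so r6c1=5.
Step 5. [r2c8∈{1,4,5}] 1 has one home in row 2: r2c8 ⇒ r2c8=1.
Step 6. [r4c1∈{6,7}] across col 1, 7 lands solely at r4c1 ⇒ r4c1=7.
Step 7. [r3c4∈{4}] only 4 remains possible at r3c4 ⇒ r3c4=4.
Step 8. [r8c2∈{9}] only 9 remains possible at r8c2 ⇒ r8c2=9.
Step 9. [r9c5∈{6,9}] 9 has one home in col 5: r9c5 ⇒ r9c5=9.
Step 10. [r9c8∈{6}] r9c8's peers cover all but 6. So r9c8=6.
Step 11. [r7c1∈{4,6}] in row 7, 6 fits only at r7c1, so r7c1=6.
Step 12. [r9c2∈{4,5}] 5 has one home in row 9: r9c2 ⇒ r9c2=5.
Step 13. [r4c4∈{9}] r4c4 is down to just 9, so r4c4=9.
Step 14. [r4c2∈{1,2}] 2 has one home in row 4: r4c2 ⇒ r4c2=2.
Step 15. [r5c3∈{4}] r5c3's peers cover all but 4 ⇒ r5c3=4.
Step 16. [r8c5∈{6}] r8c5 is down to just 6 ⇒ r8c5=6.
Step 17. [r5c4∈{7}] r5c4's peers cover all but 7, so r5c4=7.
Step 18. [r9c7∈{7}] r9c7's peers cover all but 7, so r9c7=7.
Step 19. [r1c4∈{3}] r1c4 is down to just 3. So r1c4=3.
Step 20. [r9c9∈{8}] nothing but 8 survives at r9c9 ⇒ r9c9=8.
Step 21. [r2c7∈{5}] only 5 remains possible at r2c7 ⇒ r2c7=5.
Step 22. [r4c8∈{5}] r4c8 has the single candidate 5, so r4c8=5.
Step 23. [r1c6∈{1}] r1c6 has the single candidate 1. So r1c6=1.
Step 24. [r6c2∈{1}] nothing but 1 survives at r6c2, so r6c2=1.
Step 25. [r9c6∈{4}] nothing but 4 survives at r9c6 ⇒ r9c6=4.
Step 26. [r7c2∈{4}] only 4 remains possible at r7c2 ⇒ r7c2=4.
Step 27. [r8c3∈{7}] nothing but 7 survives at r8c3 ⇒ r8c3=7.
Step 28. [r3c5∈{2}] nothing but 2 survives at r3c5 ⇒ r3c5=2.
Step 29. [r4c3∈{6}] r4c3's peers cover all but 6. So r4c3=6.
Step 30. [r6c3∈{3}] only 3 remains possible at r6c3, so r6c3=3.
Step 31. [r6c7∈{9}] r6c7 is down to just 9 ⇒ r6c7=9.
Step 32. [r1c9∈{6}] r1c9 is down to just 6. So r1c9=6.
Step 33. [r4c9∈{1}] r4c9 is down to just 1. So r4c9=1.
Step 34. [r7c4∈{5}] r7c4's peers cover all but 5 ⇒ r7c4=5.
Step 35. [r7c8∈{9}] r7c8 has the single candidate 9 ⇒ r7c8=9.
Step 36. [r1c8∈{4}] r1c8 has the single candidate 4 ⇒ r1c8=4.
Step 37. [r3c3∈{5}] r3c3's peers cover all but 5 ⇒ r3c3=5.
Step 38. [r1c7∈{2}] r1c7 is down to just 2. So r1c7=2.
Step 39. [r2c1∈{4}] r2c1 has the single candidate 4 ⇒ r2c1=4.

Answer: 8 7 9 3 5 1 2 4 6 / 4 3 2 8 7 6 5 1 9 / 1 6 5 4 2 9 3 8 7 / 7 2 6 9 4 3 8 5 1 / 9 8 4 7 1 5 6 2 3 / 5 1 3 6 8 2 9 7 4 / 6 4 8 5 3 7 1 9 2 / 2 9 7 1 6 8 4 3 5 / 3 5 1 2 9 4 7 6 8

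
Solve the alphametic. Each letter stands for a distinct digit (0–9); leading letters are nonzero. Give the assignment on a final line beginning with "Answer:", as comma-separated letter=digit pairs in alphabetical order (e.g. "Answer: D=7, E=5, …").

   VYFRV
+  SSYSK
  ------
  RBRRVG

Step 1. [R] R is the leading digit of a 6-digit sum of two 5-digit numbers; the final carry is exactly 1. So R=1.
Step 2. [col 1: V + K ≡ G (mod 10)] no forcing yet in column 1 (carry-in 0); K=2 is free and consistent — try it ⇒ K=2.
Step 3. [col 1: V + K ≡ G (mod 10)] column 1 (V + K ≡ G (mod 10), carry-in 0) doesn't pin V yet; pick V=8 and continue ⇒ V=8.
Step 4. [col 1: V + K ≡ G (mod 10)] from column 1 (V=8, K=2, carry-in 0, digits 1,2,8 already taken and all letters distinct): G must equal 0 ⇒ G=0.
Step 5. [col 2: R + S ≡ V (mod 10)] in column 2 we have R+S≡V with carry-in 1; given R=1, V=8 and digits 0,1,2,8 already taken and all letters distinct, that pins S to 6. So S=6.
Step 6. [col 3: F + Y ≡ R (mod 10)] no forcing yet in column 3 (carry-in 0); F=7 is free and consistent — try it ⇒ F=7.
Step 7. [col 3: F + Y ≡ R (mod 10)] column 3: given F=7, R=1, carry-in 0, and digits 0,1,2,6,7,8 already taken and all letters distinct, F+Y≡R (mod 10) forces Y=4 ⇒ Y=4.
Step 8. [col 5: V + S ≡ B (mod 10)] from column 5 (V=8, S=6, carry-in 1, digits 0,1,2,4,6,7,8 already taken and all letters distinct): B must equal 5. So B=5.

Answer: B=5, F=7, G=0, K=2, R=1, S=6, V=8, Y=4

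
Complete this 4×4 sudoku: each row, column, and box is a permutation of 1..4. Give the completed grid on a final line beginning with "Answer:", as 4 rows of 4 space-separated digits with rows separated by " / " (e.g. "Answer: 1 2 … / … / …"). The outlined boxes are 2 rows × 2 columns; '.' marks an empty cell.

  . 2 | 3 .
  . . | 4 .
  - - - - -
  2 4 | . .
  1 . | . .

Step 1. [r1c4∈{1}] nothing but 1 survives at r1c4 ⇒ r1c4=1.
Step 2. [r4c4∈{2,3,4}] across row 4, 4 lands solely at r4c4 ⇒ r4c4=4.
Step 3. [r2c1∈{3}] r2c1 has the single candidate 3, so r2c1=3.
Step 4. [r2c4∈{2}] nothing but 2 survives at r2c4. So r2c4=2.
Step 5. [r2c2∈{1}] r2c2's peers cover all but 1. So r2c2=1.
Step 6. [r4c3∈{2}] only 2 remains possible at r4c3, so r4c3=2.
Step 7. [r4c2∈{3}] r4c2's peers cover all but 3 ⇒ r4c2=3.
Step 8. [r3c3∈{1}] r3c3 has the single candidate 1 ⇒ r3c3=1.
Step 9. [r3c4∈{3}] only 3 remains possible at r3c4 ⇒ r3c4=3.
Step 10. [r1c1∈{4}] r1c1's peers cover all but 4. So r1c1=4.

Answer: 4 2 3 1 / 3 1 4 2 / 2 4 1 3 / 1 3 2 4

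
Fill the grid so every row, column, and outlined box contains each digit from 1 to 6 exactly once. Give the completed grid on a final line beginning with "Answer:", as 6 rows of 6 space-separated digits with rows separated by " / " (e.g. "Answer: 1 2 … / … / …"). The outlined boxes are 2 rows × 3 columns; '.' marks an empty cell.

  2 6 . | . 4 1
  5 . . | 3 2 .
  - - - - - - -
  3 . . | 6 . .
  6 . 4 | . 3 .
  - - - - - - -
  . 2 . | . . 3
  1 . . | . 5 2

Step 1. [r3c5∈{1}] only 1 remains possible at r3c5 ⇒ r3c5=1.
Step 2. [r3c2∈{5}] only 5 remains possible at r3c2. So r3c2=5.
Step 3. [r6c4∈{4}] r6c4's peers cover all but 4. So r6c4=4.
Step 4. [r6c3∈{3,6}] in row 6, 6 fits only at r6c3 ⇒ r6c3=6.
Step 5. [r2c3∈{1}] r2c3 has the single candidate 1 ⇒ r2c3=1.
Step 6. [r1c4∈{5}] only 5 remains possible at r1c4, so r1c4=5.
Step 7. [r3c6∈{4}] r3c6's peers cover all but 4. So r3c6=4.
Step 8. [r4c4∈{2}] nothing but 2 survives at r4c4. So r4c4=2.
Step 9. [r5c4∈{1}] r5c4's peers cover all but 1 ⇒ r5c4=1.
Step 10. [r5c3∈{5}] r5c3 has the single candidate 5 ⇒ r5c3=5.
Step 11. [r2c2∈{4}] only 4 remains possible at r2c2, so r2c2=4.
Step 12. [r3c3∈{2}] only 2 remains possible at r3c3, so r3c3=2.
Step 13. [r1c3∈{3}] nothing but 3 survives at r1c3 ⇒ r1c3=3.
Step 14. [r4c2∈{1}] only 1 remains possible at r4c2 ⇒ r4c2=1.
Step 15. [r6c2∈{3}] r6c2 has the single candidate 3, so r6c2=3.
Step 16. [r2c6∈{6}] only 6 remains possible at r2c6 ⇒ r2c6=6.
Step 17. [r5c1∈{4}] r5c1's peers cover all but 4. So r5c1=4.
Step 18. [r4c6∈{5}] nothing but 5 survives at r4c6, so r4c6=5.
Step 19. [r5c5∈{6}] nothing but 6 survives at r5c5. So r5c5=6.

Answer: 2 6 3 5 4 1 / 5 4 1 3 2 6 / 3 5 2 6 1 4 / 6 1 4 2 3 5 / 4 2 5 1 6 3 / 1 3 6 4 5 2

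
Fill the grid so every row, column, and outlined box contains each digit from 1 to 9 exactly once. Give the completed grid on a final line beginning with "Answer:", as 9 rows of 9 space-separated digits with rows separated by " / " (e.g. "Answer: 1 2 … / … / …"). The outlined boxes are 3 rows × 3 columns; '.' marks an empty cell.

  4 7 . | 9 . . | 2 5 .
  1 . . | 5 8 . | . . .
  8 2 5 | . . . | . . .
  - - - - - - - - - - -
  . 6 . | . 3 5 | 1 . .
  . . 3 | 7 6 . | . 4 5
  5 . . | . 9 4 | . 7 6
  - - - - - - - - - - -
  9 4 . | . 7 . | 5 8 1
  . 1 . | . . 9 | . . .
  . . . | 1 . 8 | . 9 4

Step 1. [r2c2∈{3,9}] in box 1, 3 fits only at r2c2, so r2c2=3.
Step 2. [r2c8∈{6}] r2c8 is down to just 6 ⇒ r2c8=6.
Step 3. [r5c1∈{2}] r5c1 has the single candidate 2. So r5c1=2.
Step 4. [r6c2∈{8}] r6c2 has the single candidate 8, so r6c2=8.
Step 5. [r1c3∈{6}] only 6 remains possible at r1c3, so r1c3=6.
Step 6. [r7c3∈{2}] nothing but 2 survives at r7c3 ⇒ r7c3=2.
Step 7. [r9c3∈{7}] r9c3 has the single candidate 7. So r9c3=7.
Step 8. [r4c8∈{2}] nothing but 2 survives at r4c8 ⇒ r4c8=2.
Step 9. [r8c8∈{3}] r8c8's peers cover all but 3, so r8c8=3.
Step 10. [r2c3∈{9}] nothing but 9 survives at r2c3, so r2c3=9.
Step 11. [r2c9∈{7}] nothing but 7 survives at r2c9 ⇒ r2c9=7.
Step 12. [r8c1∈{6}] nothing but 6 survives at r8c1. So r8c1=6.
Step 13. [r8c5∈{2,4,5}] r8c5 is the only open cell in row 8 admitting 5. So r8c5=5.
Step 14. [r4c9∈{8,9}] row 4 places 9 nowhere but r4c9 ⇒ r4c9=9.
Step 15. [r3c9∈{3}] r3c9 has the single candidate 3, so r3c9=3.
Step 16. [r1c5∈{1}] nothing but 1 survives at r1c5 ⇒ r1c5=1.
Step 17. [r7c4∈{3,6}] in col 4, 3 fits only at r7c4, so r7c4=3.
Step 18. [r3c5∈{4}] r3c5 has the single candidate 4, so r3c5=4.
Step 19. [r7c6∈{6}] r7c6 is down to just 6 ⇒ r7c6=6.
Step 20. [r8c9∈{2}] r8c9's peers cover all but 2, so r8c9=2.
Step 21. [r9c5∈{2}] only 2 remains possible at r9c5. So r9c5=2.
Step 22. [r8c4∈{4}] r8c4's peers cover all but 4. So r8c4=4.
Step 23. [r5c2∈{9}] r5c2 is down to just 9. So r5c2=9.
Step 24. [r5c6∈{1}] nothing but 1 survives at r5c6 ⇒ r5c6=1.
Step 25. [r9c2∈{5}] r9c2 is down to just 5 ⇒ r9c2=5.
Step 26. [r2c6∈{2}] r2c6 is down to just 2. So r2c6=2.
Step 27. [r3c7∈{9}] nothing but 9 survives at r3c7, so r3c7=9.
Step 28. [r8c7∈{7}] r8c7's peers cover all but 7 ⇒ r8c7=7.
Step 29. [r1c6∈{3}] nothing but 3 survives at r1c6, so r1c6=3.
Step 30. [r9c1∈{3}] nothing but 3 survives at r9c1. So r9c1=3.
Step 31. [r6c4∈{2}] r6c4's peers cover all but 2, so r6c4=2.
Step 32. [r8c3∈{8}] r8c3's peers cover all but 8. So r8c3=8.
Step 33. [r4c3∈{4}] r4c3 has the single candidate 4, so r4c3=4.
Step 34. [r9c7∈{6}] nothing but 6 survives at r9c7 ⇒ r9c7=6.
Step 35. [r5c7∈{8}] r5c7's peers cover all but 8 ⇒ r5c7=8.
Step 36. [r4c4∈{8}] r4c4 has the single candidate 8, so r4c4=8.
Step 37. [r3c8∈{1}] r3c8 is down to just 1 ⇒ r3c8=1.
Step 38. [r1c9∈{8}] r1c9 is down to just 8. So r1c9=8.
Step 39. [r3c6∈{7}] only 7 remains possible at r3c6 ⇒ r3c6=7.
Step 40. [r4c1∈{7}] r4c1's peers cover all but 7. So r4c1=7.
Step 41. [r3c4∈{6}] nothing but 6 survives at r3c4. So r3c4=6.
Step 42. [r6c3∈{1}] only 1 remains possible at r6c3 ⇒ r6c3=1.
Step 43. [r6c7∈{3}] r6c7 has the single candidate 3. So r6c7=3.
Step 44. [r2c7∈{4}] r2c7 is down to just 4 ⇒ r2c7=4.

Answer: 4 7 6 9 1 3 2 5 8 / 1 3 9 5 8 2 4 6 7 / 8 2 5 6 4 7 9 1 3 / 7 6 4 8 3 5 1 2 9 / 2 9 3 7 6 1 8 4 5 / 5 8 1 2 9 4 3 7 6 / 9 4 2 3 7 6 5 8 1 / 6 1 8 4 5 9 7 3 2 / 3 5 7 1 2 8 6 9 4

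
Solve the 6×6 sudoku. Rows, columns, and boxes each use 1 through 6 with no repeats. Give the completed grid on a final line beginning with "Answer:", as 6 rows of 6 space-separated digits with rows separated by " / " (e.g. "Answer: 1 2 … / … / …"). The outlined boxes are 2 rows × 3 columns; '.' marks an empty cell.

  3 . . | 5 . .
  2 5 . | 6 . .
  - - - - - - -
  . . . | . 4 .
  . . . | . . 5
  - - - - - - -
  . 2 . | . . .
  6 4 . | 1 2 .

Step 1. [r1c5∈{1}] nothing but 1 survives at r1c5 ⇒ r1c5=1.
Step 2. [r3c6∈{1,2,3,6}] col 6 places 1 nowhere but r3c6, so r3c6=1.
Step 3. [r6c6∈{3}] nothing but 3 survives at r6c6. So r6c6=3.
Step 4. [r4c2∈{1,3,6}] col 2 places 1 nowhere but r4c2 ⇒ r4c2=1.
Step 5. [r5c3∈{1,3,5}] 3 has one home in row 5: r5c3 ⇒ r5c3=3.
Step 6. [r2c6∈{4}] r2c6 has the single candidate 4, so r2c6=4.
Step 7. [r4c5∈{3,6}] r4c5 is the only open cell in box 4 admitting 6 ⇒ r4c5=6.
Step 8. [r4c4∈{2,3}] in row 4, 3 fits only at r4c4. So r4c4=3.
Step 9. [r1c3∈{4,6}] r1c3 is the only open cell in row 1 admitting 4. So r1c3=4.
Step 10. [r3c3∈{2,5,6}] in col 3, 6 fits only at r3c3, so r3c3=6.
Step 11. [r5c1∈{1,5}] across row 5, 1 lands solely at r5c1, so r5c1=1.
Step 12. [r2c5∈{3}] r2c5's peers cover all but 3. So r2c5=3.
Step 13. [r2c3∈{1}] r2c3 has the single candidate 1. So r2c3=1.
Step 14. [r3c4∈{2}] r3c4 has the single candidate 2. So r3c4=2.
Step 15. [r3c2∈{3}] r3c2 has the single candidate 3, so r3c2=3.
Step 16. [r1c6∈{2}] r1c6 has the single candidate 2, so r1c6=2.
Step 17. [r3c1∈{5}] r3c1 is down to just 5, so r3c1=5.
Step 18. [r5c6∈{6}] r5c6 has the single candidate 6, so r5c6=6.
Step 19. [r6c3∈{5}] nothing but 5 survives at r6c3 ⇒ r6c3=5.
Step 20. [r4c1∈{4}] nothing but 4 survives at r4c1 ⇒ r4c1=4.
Step 21. [r4c3∈{2}] r4c3 is down to just 2. So r4c3=2.
Step 22. [r5c4∈{4}] only 4 remains possible at r5c4 ⇒ r5c4=4.
Step 23. [r1c2∈{6}] r1c2 is down to just 6, so r1c2=6.
Step 24. [r5c5∈{5}] r5c5 has the single candidate 5, so r5c5=5.

Answer: 3 6 4 5 1 2 / 2 5 1 6 3 4 / 5 3 6 2 4 1 / 4 1 2 3 6 5 / 1 2 3 4 5 6 / 6 4 5 1 2 3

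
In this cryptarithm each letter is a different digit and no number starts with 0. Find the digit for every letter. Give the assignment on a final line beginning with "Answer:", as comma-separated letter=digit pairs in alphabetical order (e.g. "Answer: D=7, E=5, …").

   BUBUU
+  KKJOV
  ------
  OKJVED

Step 1. [col 1: U + V ≡ D (mod 10)] V=2 is one option consistent with column 1 (U + V ≡ D (mod 10), carry-in 0) — take it ⇒ V=2.
Step 2. [col 1: U + V ≡ D (mod 10)] U=4 is one option consistent with column 1 (U + V ≡ D (mod 10), carry-in 0) — take it. So U=4.
Step 3. [col 1: U + V ≡ D (mod 10)] column 1 reads U+V+carry(0)=D with U=4, V=2; with digits 2,4 already taken and all letters distinct, the only value for D is 6 ⇒ D=6.
Step 4. [col 2: U + O ≡ E (mod 10)] O=1 is one option consistent with column 2 (U + O ≡ E (mod 10), carry-in 0) — take it, so O=1.
Step 5. [col 2: U + O ≡ E (mod 10)] in column 2 we have U+O≡E with carry-in 0; given U=4, O=1 and digits 1,2,4,6 already taken and all letters distinct, that pins E to 5 ⇒ E=5.
Step 6. [col 3: B + J ≡ V (mod 10)] several values work for B in column 3 (B + J ≡ V (mod 10), carry-in 0); try B=9, so B=9.
Step 7. [col 3: B + J ≡ V (mod 10)] in column 3 we have B+J≡V with carry-in 0; given B=9, V=2 and digits 1,2,4,5,6,9 already taken and all letters distinct, that pins J to 3. So J=3.
Step 8. [col 4: U + K ≡ J (mod 10)] in column 4 we have U+K≡J with carry-in 1; given U=4, J=3 and digits 1,2,3,4,5,6,9 already taken and all letters distinct, that pins K to 8 ⇒ K=8.

Answer: B=9, D=6, E=5, J=3, K=8, O=1, U=4, V=2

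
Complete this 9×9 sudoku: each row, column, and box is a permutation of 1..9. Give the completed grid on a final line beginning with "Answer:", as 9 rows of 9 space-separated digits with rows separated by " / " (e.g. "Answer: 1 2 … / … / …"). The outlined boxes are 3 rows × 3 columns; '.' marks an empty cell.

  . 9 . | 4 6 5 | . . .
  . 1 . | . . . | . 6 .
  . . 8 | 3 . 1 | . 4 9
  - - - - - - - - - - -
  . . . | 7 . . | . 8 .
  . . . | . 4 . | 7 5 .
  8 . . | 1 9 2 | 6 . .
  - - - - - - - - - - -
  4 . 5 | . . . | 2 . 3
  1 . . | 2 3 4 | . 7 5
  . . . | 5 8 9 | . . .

Step 1. [r1c8∈{1,2,3}] col 8 places 2 nowhere but r1c8 ⇒ r1c8=2.
Step 2. [r4c7∈{1,3,4,9}] box 6 places 9 nowhere but r4c7. So r4c7=9.
Step 3. [r6c2∈{3,4,5,7}] 5 has one home in row 6: r6c2. So r6c2=5.
Step 4. [r4c2∈{2,3,4,6}] in col 2, 4 fits only at r4c2, so r4c2=4.
Step 5. [r9c9∈{1,4,6}] 6 has one home in col 9: r9c9, so r9c9=6.
Step 6. [r6c3∈{3,7}] across row 6, 7 lands solely at r6c3, so r6c3=7.
Step 7. [r1c3∈{3}] r1c3 is down to just 3 ⇒ r1c3=3.
Step 8. [r1c1∈{7}] r1c1's peers cover all but 7. So r1c1=7.
Step 9. [r9c3∈{2}] only 2 remains possible at r9c3, so r9c3=2.
Step 10. [r5c1∈{2,3,6,9}] r5c1 is the only open cell in col 1 admitting 9, so r5c1=9.
Step 11. [r3c5∈{2,7}] across row 3, 7 lands solely at r3c5 ⇒ r3c5=7.
Step 12. [r2c6∈{8}] only 8 remains possible at r2c6 ⇒ r2c6=8.
Step 13. [r7c4∈{6}] r7c4 is down to just 6 ⇒ r7c4=6.
Step 14. [r1c9∈{1,8}] 8 has one home in col 9: r1c9, so r1c9=8.
Step 15. [r3c7∈{5}] r3c7 has the single candidate 5 ⇒ r3c7=5.
Step 16. [r9c2∈{3,7}] across row 9, 7 lands solely at r9c2. So r9c2=7.
Step 17. [r5c2∈{2,3,6}] 3 has one home in col 2: r5c2. So r5c2=3.
Step 18. [r4c1∈{2,6}] box 4 places 2 nowhere but r4c1. So r4c1=2.
Step 19. [r4c9∈{1}] nothing but 1 survives at r4c9, so r4c9=1.
Step 20. [r4c3∈{6}] r4c3 has the single candidate 6. So r4c3=6.
Step 21. [r9c8∈{1}] r9c8's peers cover all but 1. So r9c8=1.
Step 22. [r8c2∈{6,8}] 6 has one home in row 8: r8c2 ⇒ r8c2=6.
Step 23. [r7c2∈{8}] r7c2 has the single candidate 8, so r7c2=8.
Step 24. [r4c5∈{5}] r4c5's peers cover all but 5. So r4c5=5.
Step 25. [r5c6∈{6}] only 6 remains possible at r5c6, so r5c6=6.
Step 26. [r2c1∈{5}] r2c1 is down to just 5, so r2c1=5.
Step 27. [r8c3∈{9}] only 9 remains possible at r8c3 ⇒ r8c3=9.
Step 28. [r5c3∈{1}] r5c3 is down to just 1. So r5c3=1.
Step 29. [r1c7∈{1}] r1c7 is down to just 1. So r1c7=1.
Step 30. [r7c5∈{1}] r7c5 is down to just 1. So r7c5=1.
Step 31. [r6c8∈{3}] r6c8 has the single candidate 3, so r6c8=3.
Step 32. [r2c4∈{9}] r2c4 is down to just 9, so r2c4=9.
Step 33. [r2c9∈{7}] only 7 remains possible at r2c9 ⇒ r2c9=7.
Step 34. [r2c3∈{4}] r2c3 has the single candidate 4, so r2c3=4.
Step 35. [r8c7∈{8}] r8c7 is down to just 8. So r8c7=8.
Step 36. [r4c6∈{3}] r4c6 has the single candidate 3, so r4c6=3.
Step 37. [r3c2∈{2}] nothing but 2 survives at r3c2, so r3c2=2.
Step 38. [r5c9∈{2}] r5c9 has the single candidate 2, so r5c9=2.
Step 39. [r9c7∈{4}] nothing but 4 survives at r9c7. So r9c7=4.
Step 40. [r5c4∈{8}] only 8 remains possible at r5c4 ⇒ r5c4=8.
Step 41. [r7c6∈{7}] r7c6 has the single candidate 7, so r7c6=7.
Step 42. [r7c8∈{9}] nothing but 9 survives at r7c8 ⇒ r7c8=9.
Step 43. [r2c5∈{2}] nothing but 2 survives at r2c5 ⇒ r2c5=2.
Step 44. [r3c1∈{6}] nothing but 6 survives at r3c1. So r3c1=6.
Step 45. [r9c1∈{3}] nothing but 3 survives at r9c1 ⇒ r9c1=3.
Step 46. [r2c7∈{3}] r2c7 is down to just 3. So r2c7=3.
Step 47. [r6c9∈{4}] r6c9's peers cover all but 4, so r6c9=4.

Answer: 7 9 3 4 6 5 1 2 8 / 5 1 4 9 2 8 3 6 7 / 6 2 8 3 7 1 5 4 9 / 2 4 6 7 5 3 9 8 1 / 9 3 1 8 4 6 7 5 2 / 8 5 7 1 9 2 6 3 4 / 4 8 5 6 1 7 2 9 3 / 1 6 9 2 3 4 8 7 5 / 3 7 2 5 8 9 4 1 6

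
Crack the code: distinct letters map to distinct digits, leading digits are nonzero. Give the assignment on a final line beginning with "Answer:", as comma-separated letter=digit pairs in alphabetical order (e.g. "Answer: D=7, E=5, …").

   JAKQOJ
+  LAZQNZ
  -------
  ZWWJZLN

Step 1. [col 1: J + Z ≡ N (mod 10)] N=9 is one option consistent with column 1 (J + Z ≡ N (mod 10), carry-in 0) — take it, so N=9.
Step 2. [col 1: J + Z ≡ N (mod 10)] no forcing yet in column 1 (carry-in 0); J=8 is free and consistent — try it. So J=8.
Step 3. [col 1: J + Z ≡ N (mod 10)] in column 1 we have J+Z≡N with carry-in 0; given J=8, N=9 and digits 8,9 already taken and all letters distinct, that pins Z to 1. So Z=1.
Step 4. [col 2: O + N ≡ L (mod 10)] no forcing yet in column 2 (carry-in 0); O=4 is free and consistent — try it, so O=4.
Step 5. [col 2: O + N ≡ L (mod 10)] column 2 reads O+N+carry(0)=L with O=4, N=9; with digits 1,4,8,9 already taken and all letters distinct, the only value for L is 3 ⇒ L=3.
Step 6. [col 3: Q + Q ≡ Z (mod 10)] Q=0 is one option consistent with column 3 (Q + Q ≡ Z (mod 10), carry-in 1) — take it ⇒ Q=0.
Step 7. [col 4: K + Z ≡ J (mod 10)] from column 4 (Z=1, J=8, carry-in 0, digits 0,1,3,4,8,9 already taken and all letters distinct): K must equal 7. So K=7.
Step 8. [col 5: A + A ≡ W (mod 10)] from column 5 (nothing yet, carry-in 0, digits 0,1,3,4,7,8,9 already taken and all letters distinct): W must equal 2 ⇒ W=2.
Step 9. [col 5: A + A ≡ W (mod 10)] column 5: given W=2, carry-in 0, and digits 0,1,2,3,4,7,8,9 already taken and all letters distinct, A+A≡W (mod 10) forces A=6. So A=6.

Answer: A=6, J=8, K=7, L=3, N=9, O=4, Q=0, W=2, Z=1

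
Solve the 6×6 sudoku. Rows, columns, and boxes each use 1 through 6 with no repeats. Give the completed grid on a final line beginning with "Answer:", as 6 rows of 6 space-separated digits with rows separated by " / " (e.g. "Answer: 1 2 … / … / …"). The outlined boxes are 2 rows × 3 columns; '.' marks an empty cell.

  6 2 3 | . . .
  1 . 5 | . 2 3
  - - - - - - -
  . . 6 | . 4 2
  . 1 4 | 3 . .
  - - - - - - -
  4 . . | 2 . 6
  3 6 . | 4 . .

Step 1. [r4c6∈{5}] r4c6 has the single candidate 5. So r4c6=5.
Step 2. [r6c6∈{1}] nothing but 1 survives at r6c6 ⇒ r6c6=1.
Step 3. [r5c2∈{5}] nothing but 5 survives at r5c2 ⇒ r5c2=5.
Step 4. [r1c5∈{1,5}] 1 has one home in col 5: r1c5, so r1c5=1.
Step 5. [r6c5∈{5}] only 5 remains possible at r6c5. So r6c5=5.
Step 6. [r1c6∈{4}] r1c6 is down to just 4. So r1c6=4.
Step 7. [r5c5∈{3}] only 3 remains possible at r5c5. So r5c5=3.
Step 8. [r5c3∈{1}] r5c3 is down to just 1 ⇒ r5c3=1.
Step 9. [r3c1∈{5}] r3c1 has the single candidate 5, so r3c1=5.
Step 10. [r3c4∈{1}] r3c4 has the single candidate 1. So r3c4=1.
Step 11. [r2c4∈{6}] nothing but 6 survives at r2c4, so r2c4=6.
Step 12. [r4c5∈{6}] r4c5 has the single candidate 6, so r4c5=6.
Step 13. [r6c3∈{2}] r6c3 is down to just 2, so r6c3=2.
Step 14. [r4c1∈{2}] r4c1 is down to just 2. So r4c1=2.
Step 15. [r3c2∈{3}] r3c2's peers cover all but 3, so r3c2=3.
Step 16. [r1c4∈{5}] r1c4 is down to just 5 ⇒ r1c4=5.
Step 17. [r2c2∈{4}] nothing but 4 survives at r2c2. So r2c2=4.

Answer: 6 2 3 5 1 4 / 1 4 5 6 2 3 / 5 3 6 1 4 2 / 2 1 4 3 6 5 / 4 5 1 2 3 6 / 3 6 2 4 5 1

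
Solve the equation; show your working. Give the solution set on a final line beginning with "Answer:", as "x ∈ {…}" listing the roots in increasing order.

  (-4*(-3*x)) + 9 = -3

Step 1. [(-4*(-3*x)) + 9 = -3] 9 comes off first (subtract 9), so sub: -4*(-3*x) = -12.
Step 2. [-4*(-3*x) = -12] leading coefficient -4: divide by -4 ⇒ div: -3*x = 3.
Step 3. [-3*x = 3] -3 out front; divide by -3, so div: x = -1.

Answer: x ∈ {-1}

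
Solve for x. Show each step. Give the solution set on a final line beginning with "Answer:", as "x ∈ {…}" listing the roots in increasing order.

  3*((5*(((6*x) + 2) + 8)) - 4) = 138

Step 1. [3*((5*(((6*x) + 2) + 8)) - 4) = 138] divide by the outer 3, so div: (5*(((6*x) + 2) + 8)) - 4 = 46.
Step 2. [(5*(((6*x) + 2) + 8)) - 4 = 46] add 4: x sits inside (… - 4) ⇒ sub: 5*(((6*x) + 2) + 8) = 50.
Step 3. [5*(((6*x) + 2) + 8) = 50] leading coefficient 5: divide by 5, so div: ((6*x) + 2) + 8 = 10.
Step 4. [((6*x) + 2) + 8 = 10] subtract 8: x sits inside (… + 8). So sub: (6*x) + 2 = 2.
Step 5. [(6*x) + 2 = 2] 2 comes off first (subtract 2). So sub: 6*x = 0.
Step 6. [6*x = 0] divide by the outer 6, so div: x = 0.

Answer: x ∈ {0}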